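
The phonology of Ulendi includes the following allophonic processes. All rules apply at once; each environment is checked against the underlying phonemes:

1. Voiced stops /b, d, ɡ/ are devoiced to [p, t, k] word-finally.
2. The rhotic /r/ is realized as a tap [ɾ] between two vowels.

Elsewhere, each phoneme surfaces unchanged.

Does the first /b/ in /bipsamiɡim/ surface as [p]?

No

/b/ (word-initial): rule 1 targets it, but not word-finally → unchanged [b].
The actual realization is [b], not [p].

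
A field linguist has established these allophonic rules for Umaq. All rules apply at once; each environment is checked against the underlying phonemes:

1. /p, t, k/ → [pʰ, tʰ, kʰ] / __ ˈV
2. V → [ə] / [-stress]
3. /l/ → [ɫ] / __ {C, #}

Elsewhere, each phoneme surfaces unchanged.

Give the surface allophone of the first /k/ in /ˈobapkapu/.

[k]

/k/ (between /p/ and /a/): rule 1 targets it, but not immediately before a stressed vowel → unchanged [k].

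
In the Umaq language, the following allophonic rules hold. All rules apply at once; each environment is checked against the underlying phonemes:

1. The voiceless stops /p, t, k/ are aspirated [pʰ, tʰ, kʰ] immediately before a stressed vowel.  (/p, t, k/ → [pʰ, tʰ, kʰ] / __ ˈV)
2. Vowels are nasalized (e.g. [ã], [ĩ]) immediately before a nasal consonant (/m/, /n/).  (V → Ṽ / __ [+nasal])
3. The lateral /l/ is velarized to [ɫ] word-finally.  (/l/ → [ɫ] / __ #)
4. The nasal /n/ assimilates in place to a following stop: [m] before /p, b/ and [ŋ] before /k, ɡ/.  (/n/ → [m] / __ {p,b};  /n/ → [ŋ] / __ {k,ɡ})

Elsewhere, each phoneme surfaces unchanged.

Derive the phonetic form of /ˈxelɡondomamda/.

/x/ — not in any rule's target class → [x].
/e/ (between /x/ and /l/) fails the environment for rule 2, so it stays [e].
/l/ (between /e/ and /ɡ/) is in the target of rule 3 but the environment (word-finally) is not met → [l].
/ɡ/ — not in any rule's target class → [ɡ].
Rule 2 applies to /o/ (between /ɡ/ and /n/: before a nasal consonant) → [õ].
/n/ (between /o/ and /d/) fails the environment for rule 4, so it stays [n].
/d/ (between /n/ and /o/) is unaffected → [d].
Rule 2 applies to /o/ (between /d/ and /m/: before a nasal consonant) → [õ].
/m/ (between /o/ and /a/) is unaffected → [m].
/a/ meets the environment for rule 2 (before a nasal consonant) → [ã].
/m/ stays [m].
/d/ stays [d].
/a/ (word-final) is in the target of rule 2 but the environment (before a nasal consonant) is not met → [a].

[ˈxelɡõndõmãmda]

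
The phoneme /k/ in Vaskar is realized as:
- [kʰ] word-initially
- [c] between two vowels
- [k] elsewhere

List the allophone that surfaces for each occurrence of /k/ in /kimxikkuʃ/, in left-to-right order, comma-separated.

Occurrence 1 (position 1): word-initially → [kʰ].
Occurrence 2 (position 6): no conditioning environment matches → elsewhere allophone [k].
Occurrence 3 (position 7): no conditioning environment matches → elsewhere allophone [k].

[kʰ], [k], [k]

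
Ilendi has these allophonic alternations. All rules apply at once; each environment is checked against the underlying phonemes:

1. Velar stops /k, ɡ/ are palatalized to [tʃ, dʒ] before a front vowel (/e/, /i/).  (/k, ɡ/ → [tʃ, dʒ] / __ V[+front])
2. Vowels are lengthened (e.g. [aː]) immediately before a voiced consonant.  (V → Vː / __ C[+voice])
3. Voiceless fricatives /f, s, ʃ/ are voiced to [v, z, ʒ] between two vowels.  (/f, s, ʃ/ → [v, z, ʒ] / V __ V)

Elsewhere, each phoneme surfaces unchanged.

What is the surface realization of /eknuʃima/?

[eknuʒiːma]

/e/ — word-initial; rule 2 does not apply here → [e].
/k/ (between /e/ and /n/) fails the environment for rule 1, so it stays [k].
/n/ (between /k/ and /u/): no rule targets it → [n].
/u/ — between /n/ and /ʃ/; rule 2 does not apply here → [u].
/ʃ/ (between /u/ and /i/) occurs between two vowels → [ʒ] by rule 3.
/i/ — between /ʃ/ and /m/, before a voiced consonant — surfaces as [iː] (rule 2).
/m/ stays [m].
/a/ (word-final) is in the target of rule 2 but the environment (before a voiced consonant) is not met → [a].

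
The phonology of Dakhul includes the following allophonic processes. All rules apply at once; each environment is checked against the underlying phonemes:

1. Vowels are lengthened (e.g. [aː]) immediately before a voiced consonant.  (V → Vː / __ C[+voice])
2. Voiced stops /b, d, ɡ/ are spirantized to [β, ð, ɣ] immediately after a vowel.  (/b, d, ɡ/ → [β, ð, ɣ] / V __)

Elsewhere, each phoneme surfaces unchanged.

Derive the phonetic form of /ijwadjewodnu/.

/i/ (word-initial): before a voiced consonant, so rule 1 applies → [iː].
/a/ meets the environment for rule 1 (before a voiced consonant) → [aː].
/d/ — between /a/ and /j/, immediately after a vowel — surfaces as [ð] (rule 2).
/e/ — between /j/ and /w/, before a voiced consonant — surfaces as [eː] (rule 1).
/o/ (between /w/ and /d/): before a voiced consonant, so rule 1 applies → [oː].
/d/ — between /o/ and /n/, immediately after a vowel — surfaces as [ð] (rule 2).
/u/ — word-final; rule 1 does not apply here → [u].

[iːjwaːðjeːwoːðnu]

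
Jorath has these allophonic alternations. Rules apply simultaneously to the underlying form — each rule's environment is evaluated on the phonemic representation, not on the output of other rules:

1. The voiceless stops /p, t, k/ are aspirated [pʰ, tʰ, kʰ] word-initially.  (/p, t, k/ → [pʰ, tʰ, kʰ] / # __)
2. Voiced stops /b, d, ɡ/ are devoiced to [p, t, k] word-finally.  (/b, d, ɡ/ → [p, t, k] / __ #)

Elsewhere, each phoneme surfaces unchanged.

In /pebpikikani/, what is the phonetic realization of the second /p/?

/p/ — between /b/ and /i/; rule 1 does not apply here → [p].

[p]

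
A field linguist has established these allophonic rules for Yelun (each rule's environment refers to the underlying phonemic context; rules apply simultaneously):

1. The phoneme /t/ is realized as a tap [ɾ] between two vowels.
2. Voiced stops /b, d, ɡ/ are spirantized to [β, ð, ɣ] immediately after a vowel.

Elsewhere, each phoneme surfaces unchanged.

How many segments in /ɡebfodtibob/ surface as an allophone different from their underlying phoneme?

Segments that undergo a rule: /b/ → [β] (rule 2); /d/ → [ð] (rule 2); /b/ → [β] (rule 2); /b/ → [β] (rule 2).
All other segments surface unchanged.

4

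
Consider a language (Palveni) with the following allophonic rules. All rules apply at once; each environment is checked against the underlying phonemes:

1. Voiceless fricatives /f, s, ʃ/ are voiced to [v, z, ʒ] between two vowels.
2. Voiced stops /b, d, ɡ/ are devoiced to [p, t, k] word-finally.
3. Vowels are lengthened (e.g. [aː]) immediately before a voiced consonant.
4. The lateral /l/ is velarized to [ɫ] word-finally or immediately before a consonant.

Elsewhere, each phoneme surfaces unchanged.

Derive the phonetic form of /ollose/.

/o/ (word-initial): before a voiced consonant, so rule 3 applies → [oː].
Rule 4 applies to /l/ (between /o/ and /l/: word-finally or immediately before a consonant) → [ɫ].
/l/ (between /l/ and /o/): rule 4 targets it, but not word-finally or immediately before a consonant → unchanged [l].
/o/ (between /l/ and /s/) is in the target of rule 3 but the environment (before a voiced consonant) is not met → [o].
/s/ (between /o/ and /e/): between two vowels, so rule 1 applies → [z].
/e/ — word-final; rule 3 does not apply here → [e].

[oːɫloze]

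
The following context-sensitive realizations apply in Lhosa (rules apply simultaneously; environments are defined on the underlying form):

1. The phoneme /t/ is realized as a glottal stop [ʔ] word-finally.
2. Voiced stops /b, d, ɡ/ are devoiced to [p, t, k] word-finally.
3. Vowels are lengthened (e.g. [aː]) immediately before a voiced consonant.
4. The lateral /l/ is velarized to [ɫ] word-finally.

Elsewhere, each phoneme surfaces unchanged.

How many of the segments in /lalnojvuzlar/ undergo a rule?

4

Segments that undergo a rule: /a/ → [aː] (rule 3); /o/ → [oː] (rule 3); /u/ → [uː] (rule 3); /a/ → [aː] (rule 3).
All other segments surface unchanged.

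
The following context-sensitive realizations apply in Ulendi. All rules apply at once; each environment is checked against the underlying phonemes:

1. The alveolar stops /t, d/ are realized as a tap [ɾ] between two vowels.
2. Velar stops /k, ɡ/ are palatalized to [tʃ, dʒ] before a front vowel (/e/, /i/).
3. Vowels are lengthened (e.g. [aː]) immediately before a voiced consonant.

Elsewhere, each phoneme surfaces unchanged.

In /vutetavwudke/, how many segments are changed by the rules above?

5

Segments that undergo a rule: /t/ → [ɾ] (rule 1); /t/ → [ɾ] (rule 1); /a/ → [aː] (rule 3); /u/ → [uː] (rule 3); /k/ → [tʃ] (rule 2).
All other segments surface unchanged.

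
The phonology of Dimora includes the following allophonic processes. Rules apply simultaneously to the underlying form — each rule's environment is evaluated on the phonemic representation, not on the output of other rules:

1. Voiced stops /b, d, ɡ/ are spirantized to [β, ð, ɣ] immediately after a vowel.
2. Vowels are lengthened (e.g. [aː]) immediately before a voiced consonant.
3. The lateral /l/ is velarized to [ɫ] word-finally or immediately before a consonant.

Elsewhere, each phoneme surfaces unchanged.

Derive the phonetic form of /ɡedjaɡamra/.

[ɡeːðjaːɣaːmra]

/ɡ/ (word-initial) is in the target of rule 1 but the environment (immediately after a vowel) is not met → [ɡ].
/e/ — between /ɡ/ and /d/, before a voiced consonant — surfaces as [eː] (rule 2).
/d/ meets the environment for rule 1 (immediately after a vowel) → [ð].
/a/ (between /j/ and /ɡ/): before a voiced consonant, so rule 2 applies → [aː].
/ɡ/ meets the environment for rule 1 (immediately after a vowel) → [ɣ].
/a/ (between /ɡ/ and /m/): before a voiced consonant, so rule 2 applies → [aː].
/a/ (word-final) is in the target of rule 2 but the environment (before a voiced consonant) is not met → [a].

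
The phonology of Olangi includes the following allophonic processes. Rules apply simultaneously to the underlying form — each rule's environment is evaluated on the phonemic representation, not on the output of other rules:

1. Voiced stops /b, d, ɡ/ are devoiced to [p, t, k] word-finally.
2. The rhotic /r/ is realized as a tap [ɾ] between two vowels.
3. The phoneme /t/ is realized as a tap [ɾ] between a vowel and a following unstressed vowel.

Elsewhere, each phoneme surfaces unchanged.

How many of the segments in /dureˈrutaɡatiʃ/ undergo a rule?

Segments that undergo a rule: /r/ → [ɾ] (rule 2); /r/ → [ɾ] (rule 2); /t/ → [ɾ] (rule 3); /t/ → [ɾ] (rule 3).
All other segments surface unchanged.

4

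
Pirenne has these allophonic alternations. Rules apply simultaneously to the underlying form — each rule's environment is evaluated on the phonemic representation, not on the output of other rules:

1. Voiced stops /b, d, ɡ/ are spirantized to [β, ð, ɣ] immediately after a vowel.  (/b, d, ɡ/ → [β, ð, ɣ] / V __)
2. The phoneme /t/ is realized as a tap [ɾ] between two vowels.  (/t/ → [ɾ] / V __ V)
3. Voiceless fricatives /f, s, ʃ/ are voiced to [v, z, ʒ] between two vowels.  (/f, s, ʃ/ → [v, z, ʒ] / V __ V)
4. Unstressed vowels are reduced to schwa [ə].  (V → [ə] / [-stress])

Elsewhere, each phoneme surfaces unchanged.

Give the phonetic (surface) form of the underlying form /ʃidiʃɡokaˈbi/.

/ʃ/ (word-initial) fails the environment for rule 3, so it stays [ʃ].
/i/ (between /ʃ/ and /d/): in an unstressed syllable, so rule 4 applies → [ə].
/d/ — between /i/ and /i/, immediately after a vowel — surfaces as [ð] (rule 1).
Rule 4 applies to /i/ (between /d/ and /ʃ/: in an unstressed syllable) → [ə].
/ʃ/ (between /i/ and /ɡ/) fails the environment for rule 3, so it stays [ʃ].
/ɡ/ (between /ʃ/ and /o/): rule 1 targets it, but not immediately after a vowel → unchanged [ɡ].
/o/ meets the environment for rule 4 (in an unstressed syllable) → [ə].
/a/ — between /k/ and /b/, in an unstressed syllable — surfaces as [ə] (rule 4).
/b/ (between /a/ and /i/): immediately after a vowel, so rule 1 applies → [β].
/i/ (word-final): rule 4 targets it, but not in an unstressed syllable → unchanged [i].

[ʃəðəʃɡəkəˈβi]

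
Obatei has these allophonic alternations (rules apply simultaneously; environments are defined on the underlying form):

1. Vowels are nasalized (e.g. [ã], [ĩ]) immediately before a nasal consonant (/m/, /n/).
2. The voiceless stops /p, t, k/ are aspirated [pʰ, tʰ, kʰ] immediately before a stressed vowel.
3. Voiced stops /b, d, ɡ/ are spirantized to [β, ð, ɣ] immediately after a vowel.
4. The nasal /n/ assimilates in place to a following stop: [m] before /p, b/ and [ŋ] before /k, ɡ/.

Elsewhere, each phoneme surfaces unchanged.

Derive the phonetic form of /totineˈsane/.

[totĩneˈsãne]

/t/ — word-initial; rule 2 does not apply here → [t].
/o/ — between /t/ and /t/; rule 1 does not apply here → [o].
/t/ (between /o/ and /i/) is in the target of rule 2 but the environment (immediately before a stressed vowel) is not met → [t].
/i/ (between /t/ and /n/) occurs before a nasal consonant → [ĩ] by rule 1.
/n/ (between /i/ and /e/): rule 4 targets it, but not before a labial or velar stop → unchanged [n].
/e/ (between /n/ and /s/) is in the target of rule 1 but the environment (before a nasal consonant) is not met → [e].
/a/ — between /s/ and /n/, before a nasal consonant — surfaces as [ã] (rule 1).
/n/ (between /a/ and /e/) fails the environment for rule 4, so it stays [n].
/e/ — word-final; rule 1 does not apply here → [e].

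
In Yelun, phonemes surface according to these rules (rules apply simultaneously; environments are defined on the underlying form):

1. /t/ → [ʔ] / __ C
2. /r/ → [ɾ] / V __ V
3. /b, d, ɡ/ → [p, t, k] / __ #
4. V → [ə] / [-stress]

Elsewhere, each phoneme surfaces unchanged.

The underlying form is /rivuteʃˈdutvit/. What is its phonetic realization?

/r/ — word-initial; rule 2 does not apply here → [r].
Rule 4 applies to /i/ (between /r/ and /v/: in an unstressed syllable) → [ə].
/v/ stays [v].
/u/ (between /v/ and /t/): in an unstressed syllable, so rule 4 applies → [ə].
/t/ (between /u/ and /e/): rule 1 targets it, but not immediately before a consonant → unchanged [t].
/e/ (between /t/ and /ʃ/) occurs in an unstressed syllable → [ə] by rule 4.
/ʃ/ (between /e/ and /d/): no rule targets it → [ʃ].
/d/ — between /ʃ/ and /u/; rule 3 does not apply here → [d].
/u/ (between /d/ and /t/) is in the target of rule 4 but the environment (in an unstressed syllable) is not met → [u].
/t/ (between /u/ and /v/): immediately before a consonant, so rule 1 applies → [ʔ].
/v/ (between /t/ and /i/) is unaffected → [v].
/i/ (between /v/ and /t/) occurs in an unstressed syllable → [ə] by rule 4.
/t/ (word-final) fails the environment for rule 1, so it stays [t].

[rəvətəʃˈduʔvət]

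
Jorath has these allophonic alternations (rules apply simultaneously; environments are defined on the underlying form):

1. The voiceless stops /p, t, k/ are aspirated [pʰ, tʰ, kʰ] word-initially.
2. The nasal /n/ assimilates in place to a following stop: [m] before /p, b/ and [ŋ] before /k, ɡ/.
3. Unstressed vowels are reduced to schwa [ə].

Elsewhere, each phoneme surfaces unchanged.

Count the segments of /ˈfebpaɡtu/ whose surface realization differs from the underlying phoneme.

2

Segments that undergo a rule: /a/ → [ə] (rule 3); /u/ → [ə] (rule 3).
All other segments surface unchanged.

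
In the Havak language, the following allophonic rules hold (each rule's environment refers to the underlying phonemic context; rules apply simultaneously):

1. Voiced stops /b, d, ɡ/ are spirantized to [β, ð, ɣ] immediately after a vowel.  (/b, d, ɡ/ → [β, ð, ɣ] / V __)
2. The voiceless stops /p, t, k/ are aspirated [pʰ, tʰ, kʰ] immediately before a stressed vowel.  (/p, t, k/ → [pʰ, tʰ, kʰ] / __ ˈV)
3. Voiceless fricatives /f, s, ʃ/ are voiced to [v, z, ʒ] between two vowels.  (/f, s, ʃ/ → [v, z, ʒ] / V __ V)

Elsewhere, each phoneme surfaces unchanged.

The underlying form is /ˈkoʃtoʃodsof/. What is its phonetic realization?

[ˈkʰoʃtoʒoðsof]

/k/ — word-initial, immediately before a stressed vowel — surfaces as [kʰ] (rule 2).
/o/ (between /k/ and /ʃ/) is unaffected → [o].
/ʃ/ (between /o/ and /t/): rule 3 targets it, but not between two vowels → unchanged [ʃ].
/t/ (between /ʃ/ and /o/): rule 2 targets it, but not immediately before a stressed vowel → unchanged [t].
/o/ stays [o].
Rule 3 applies to /ʃ/ (between /o/ and /o/: between two vowels) → [ʒ].
/o/ stays [o].
/d/ (between /o/ and /s/): immediately after a vowel, so rule 1 applies → [ð].
/s/ (between /d/ and /o/): rule 3 targets it, but not between two vowels → unchanged [s].
/o/ (between /s/ and /f/): no rule targets it → [o].
/f/ (word-final): rule 3 targets it, but not between two vowels → unchanged [f].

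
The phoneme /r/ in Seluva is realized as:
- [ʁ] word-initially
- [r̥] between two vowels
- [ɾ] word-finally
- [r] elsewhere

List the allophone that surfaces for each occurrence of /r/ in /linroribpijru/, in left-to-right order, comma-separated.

Occurrence 1 (position 4): no conditioning environment matches → elsewhere allophone [r].
Occurrence 2 (position 6): between two vowels → [r̥].
Occurrence 3 (position 12): no conditioning environment matches → elsewhere allophone [r].

[r], [r̥], [r]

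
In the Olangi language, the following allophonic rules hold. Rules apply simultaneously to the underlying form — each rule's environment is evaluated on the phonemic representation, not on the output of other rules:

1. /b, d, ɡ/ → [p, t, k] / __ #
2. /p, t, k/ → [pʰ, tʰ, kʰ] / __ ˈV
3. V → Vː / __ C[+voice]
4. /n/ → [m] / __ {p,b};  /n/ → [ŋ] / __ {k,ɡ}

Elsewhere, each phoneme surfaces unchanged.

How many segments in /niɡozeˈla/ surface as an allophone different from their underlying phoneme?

3

Segments that undergo a rule: /i/ → [iː] (rule 3); /o/ → [oː] (rule 3); /e/ → [eː] (rule 3).
All other segments surface unchanged.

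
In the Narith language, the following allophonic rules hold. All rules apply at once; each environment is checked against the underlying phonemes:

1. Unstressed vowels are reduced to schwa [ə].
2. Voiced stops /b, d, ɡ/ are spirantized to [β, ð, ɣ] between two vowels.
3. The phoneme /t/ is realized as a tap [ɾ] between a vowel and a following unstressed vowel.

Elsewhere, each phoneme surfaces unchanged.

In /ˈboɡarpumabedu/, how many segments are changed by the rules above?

8

Segments that undergo a rule: /ɡ/ → [ɣ] (rule 2); /a/ → [ə] (rule 1); /u/ → [ə] (rule 1); /a/ → [ə] (rule 1); /b/ → [β] (rule 2); /e/ → [ə] (rule 1); /d/ → [ð] (rule 2); /u/ → [ə] (rule 1).
All other segments surface unchanged.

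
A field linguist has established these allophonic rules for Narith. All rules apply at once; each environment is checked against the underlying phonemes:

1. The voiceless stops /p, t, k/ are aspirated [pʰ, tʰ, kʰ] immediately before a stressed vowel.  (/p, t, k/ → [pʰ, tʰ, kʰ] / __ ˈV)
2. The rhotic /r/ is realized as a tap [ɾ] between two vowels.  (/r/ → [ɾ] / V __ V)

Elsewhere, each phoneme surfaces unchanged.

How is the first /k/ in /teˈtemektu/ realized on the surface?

[k]

/k/ (between /e/ and /t/) is in the target of rule 1 but the environment (immediately before a stressed vowel) is not met → [k].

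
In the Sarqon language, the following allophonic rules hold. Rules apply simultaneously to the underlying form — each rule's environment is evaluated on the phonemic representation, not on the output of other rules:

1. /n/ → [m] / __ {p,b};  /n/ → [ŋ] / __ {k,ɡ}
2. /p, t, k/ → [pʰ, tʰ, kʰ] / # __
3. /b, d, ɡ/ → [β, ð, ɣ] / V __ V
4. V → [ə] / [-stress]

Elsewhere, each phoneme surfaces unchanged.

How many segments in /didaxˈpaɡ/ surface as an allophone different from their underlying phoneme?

3

Segments that undergo a rule: /i/ → [ə] (rule 4); /d/ → [ð] (rule 3); /a/ → [ə] (rule 4).
All other segments surface unchanged.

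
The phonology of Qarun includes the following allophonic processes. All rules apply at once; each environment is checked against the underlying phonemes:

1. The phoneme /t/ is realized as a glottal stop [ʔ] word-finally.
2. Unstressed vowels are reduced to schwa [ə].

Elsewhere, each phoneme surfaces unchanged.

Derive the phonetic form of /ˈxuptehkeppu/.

[ˈxuptəhkəppə]

/x/ — not in any rule's target class → [x].
/u/ — between /x/ and /p/; rule 2 does not apply here → [u].
/p/ (between /u/ and /t/): no rule targets it → [p].
/t/ — between /p/ and /e/; rule 1 does not apply here → [t].
/e/ — between /t/ and /h/, in an unstressed syllable — surfaces as [ə] (rule 2).
/h/ stays [h].
/k/ (between /h/ and /e/) is unaffected → [k].
/e/ (between /k/ and /p/): in an unstressed syllable, so rule 2 applies → [ə].
/p/ (between /e/ and /p/): no rule targets it → [p].
/p/ (between /p/ and /u/): no rule targets it → [p].
/u/ — word-final, in an unstressed syllable — surfaces as [ə] (rule 2).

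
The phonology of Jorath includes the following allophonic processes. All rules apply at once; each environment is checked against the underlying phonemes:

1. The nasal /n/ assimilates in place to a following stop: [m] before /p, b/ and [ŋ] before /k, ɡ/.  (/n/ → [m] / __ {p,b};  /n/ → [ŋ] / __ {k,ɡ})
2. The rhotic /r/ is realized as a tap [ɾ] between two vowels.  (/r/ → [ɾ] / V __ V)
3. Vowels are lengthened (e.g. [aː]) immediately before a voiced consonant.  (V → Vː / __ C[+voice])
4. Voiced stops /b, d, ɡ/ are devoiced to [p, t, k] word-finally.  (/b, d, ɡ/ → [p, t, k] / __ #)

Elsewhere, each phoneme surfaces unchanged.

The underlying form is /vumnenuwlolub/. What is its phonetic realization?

[vuːmneːnuːwloːluːp]

/v/ (word-initial): no rule targets it → [v].
/u/ (between /v/ and /m/): before a voiced consonant, so rule 3 applies → [uː].
/m/ (between /u/ and /n/) is unaffected → [m].
/n/ — between /m/ and /e/; rule 1 does not apply here → [n].
/e/ (between /n/ and /n/) occurs before a voiced consonant → [eː] by rule 3.
/n/ (between /e/ and /u/) is in the target of rule 1 but the environment (before a labial or velar stop) is not met → [n].
/u/ (between /n/ and /w/) occurs before a voiced consonant → [uː] by rule 3.
/w/ — not in any rule's target class → [w].
/l/ (between /w/ and /o/) is unaffected → [l].
/o/ (between /l/ and /l/): before a voiced consonant, so rule 3 applies → [oː].
/l/ (between /o/ and /u/) is unaffected → [l].
/u/ (between /l/ and /b/) occurs before a voiced consonant → [uː] by rule 3.
/b/ — word-final, word-finally — surfaces as [p] (rule 4).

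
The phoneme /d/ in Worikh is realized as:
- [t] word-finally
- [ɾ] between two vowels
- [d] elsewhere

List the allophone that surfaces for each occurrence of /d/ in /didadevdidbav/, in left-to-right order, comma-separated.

Occurrence 1 (position 1): no conditioning environment matches → elsewhere allophone [d].
Occurrence 2 (position 3): between two vowels → [ɾ].
Occurrence 3 (position 5): between two vowels → [ɾ].
Occurrence 4 (position 8): no conditioning environment matches → elsewhere allophone [d].
Occurrence 5 (position 10): no conditioning environment matches → elsewhere allophone [d].

[d], [ɾ], [ɾ], [d], [d]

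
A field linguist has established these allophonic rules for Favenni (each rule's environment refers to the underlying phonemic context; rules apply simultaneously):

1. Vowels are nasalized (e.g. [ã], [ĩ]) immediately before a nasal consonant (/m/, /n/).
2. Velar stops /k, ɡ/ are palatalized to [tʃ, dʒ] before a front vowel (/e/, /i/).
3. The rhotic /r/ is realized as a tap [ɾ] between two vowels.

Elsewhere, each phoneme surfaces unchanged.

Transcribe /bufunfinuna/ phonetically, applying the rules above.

[bufũnfĩnũna]

/b/ stays [b].
/u/ — between /b/ and /f/; rule 1 does not apply here → [u].
/f/ stays [f].
/u/ (between /f/ and /n/) occurs before a nasal consonant → [ũ] by rule 1.
/n/ — not in any rule's target class → [n].
/f/ (between /n/ and /i/): no rule targets it → [f].
/i/ (between /f/ and /n/): before a nasal consonant, so rule 1 applies → [ĩ].
/n/ (between /i/ and /u/) is unaffected → [n].
/u/ — between /n/ and /n/, before a nasal consonant — surfaces as [ũ] (rule 1).
/n/ stays [n].
/a/ (word-final) fails the environment for rule 1, so it stays [a].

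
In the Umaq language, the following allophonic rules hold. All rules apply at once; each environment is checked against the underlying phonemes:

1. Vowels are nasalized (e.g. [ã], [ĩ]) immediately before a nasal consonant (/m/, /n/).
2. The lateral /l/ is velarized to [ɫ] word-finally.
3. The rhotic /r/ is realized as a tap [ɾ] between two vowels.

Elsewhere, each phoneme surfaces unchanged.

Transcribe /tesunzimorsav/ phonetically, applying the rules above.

[tesũnzĩmorsav]

/e/ (between /t/ and /s/) is in the target of rule 1 but the environment (before a nasal consonant) is not met → [e].
/u/ — between /s/ and /n/, before a nasal consonant — surfaces as [ũ] (rule 1).
/i/ meets the environment for rule 1 (before a nasal consonant) → [ĩ].
/o/ (between /m/ and /r/) fails the environment for rule 1, so it stays [o].
/r/ (between /o/ and /s/) fails the environment for rule 3, so it stays [r].
/a/ — between /s/ and /v/; rule 1 does not apply here → [a].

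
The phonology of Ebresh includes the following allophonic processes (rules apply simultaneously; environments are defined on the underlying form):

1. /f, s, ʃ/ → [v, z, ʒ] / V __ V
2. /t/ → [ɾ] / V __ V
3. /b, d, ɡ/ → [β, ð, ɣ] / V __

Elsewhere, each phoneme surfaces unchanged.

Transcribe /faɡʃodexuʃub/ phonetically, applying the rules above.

[faɣʃoðexuʒuβ]

/f/ (word-initial) fails the environment for rule 1, so it stays [f].
/a/ (between /f/ and /ɡ/): no rule targets it → [a].
/ɡ/ (between /a/ and /ʃ/): immediately after a vowel, so rule 3 applies → [ɣ].
/ʃ/ — between /ɡ/ and /o/; rule 1 does not apply here → [ʃ].
/o/ (between /ʃ/ and /d/) is unaffected → [o].
/d/ (between /o/ and /e/) occurs immediately after a vowel → [ð] by rule 3.
/e/ — not in any rule's target class → [e].
/x/ — not in any rule's target class → [x].
/u/ (between /x/ and /ʃ/): no rule targets it → [u].
/ʃ/ (between /u/ and /u/): between two vowels, so rule 1 applies → [ʒ].
/u/ — not in any rule's target class → [u].
/b/ meets the environment for rule 3 (immediately after a vowel) → [β].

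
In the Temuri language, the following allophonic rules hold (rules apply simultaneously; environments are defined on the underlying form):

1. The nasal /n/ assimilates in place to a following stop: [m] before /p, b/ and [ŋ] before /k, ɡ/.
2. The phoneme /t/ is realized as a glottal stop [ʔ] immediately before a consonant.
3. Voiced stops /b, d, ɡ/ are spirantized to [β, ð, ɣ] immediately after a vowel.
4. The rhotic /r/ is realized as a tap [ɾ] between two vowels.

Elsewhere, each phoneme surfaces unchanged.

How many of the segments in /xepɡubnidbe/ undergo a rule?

Segments that undergo a rule: /b/ → [β] (rule 3); /d/ → [ð] (rule 3).
All other segments surface unchanged.

2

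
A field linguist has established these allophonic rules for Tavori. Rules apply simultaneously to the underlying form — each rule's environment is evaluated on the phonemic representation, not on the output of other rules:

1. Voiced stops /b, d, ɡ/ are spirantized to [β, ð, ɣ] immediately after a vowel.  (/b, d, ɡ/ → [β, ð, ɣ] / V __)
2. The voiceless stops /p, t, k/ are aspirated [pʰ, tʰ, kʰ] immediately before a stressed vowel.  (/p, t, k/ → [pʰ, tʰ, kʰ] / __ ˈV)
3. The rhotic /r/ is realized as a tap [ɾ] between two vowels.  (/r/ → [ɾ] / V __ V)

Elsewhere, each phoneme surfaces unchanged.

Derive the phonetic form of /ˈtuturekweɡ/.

[ˈtʰutuɾekweɣ]

/t/ meets the environment for rule 2 (immediately before a stressed vowel) → [tʰ].
/t/ (between /u/ and /u/) is in the target of rule 2 but the environment (immediately before a stressed vowel) is not met → [t].
Rule 3 applies to /r/ (between /u/ and /e/: between two vowels) → [ɾ].
/k/ — between /e/ and /w/; rule 2 does not apply here → [k].
/ɡ/ (word-final) occurs immediately after a vowel → [ɣ] by rule 1.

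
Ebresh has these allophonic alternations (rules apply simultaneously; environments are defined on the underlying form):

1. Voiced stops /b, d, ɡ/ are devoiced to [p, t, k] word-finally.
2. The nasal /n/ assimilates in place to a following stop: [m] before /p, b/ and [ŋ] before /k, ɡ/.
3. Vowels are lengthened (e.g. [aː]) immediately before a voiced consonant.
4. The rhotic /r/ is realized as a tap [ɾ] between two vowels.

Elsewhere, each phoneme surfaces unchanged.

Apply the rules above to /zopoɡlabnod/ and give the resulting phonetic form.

/z/ — not in any rule's target class → [z].
/o/ — between /z/ and /p/; rule 3 does not apply here → [o].
/p/ — not in any rule's target class → [p].
/o/ — between /p/ and /ɡ/, before a voiced consonant — surfaces as [oː] (rule 3).
/ɡ/ — between /o/ and /l/; rule 1 does not apply here → [ɡ].
/l/ — not in any rule's target class → [l].
/a/ (between /l/ and /b/) occurs before a voiced consonant → [aː] by rule 3.
/b/ (between /a/ and /n/) is in the target of rule 1 but the environment (word-finally) is not met → [b].
/n/ — between /b/ and /o/; rule 2 does not apply here → [n].
/o/ (between /n/ and /d/): before a voiced consonant, so rule 3 applies → [oː].
/d/ (word-final) occurs word-finally → [t] by rule 1.

[zopoːɡlaːbnoːt]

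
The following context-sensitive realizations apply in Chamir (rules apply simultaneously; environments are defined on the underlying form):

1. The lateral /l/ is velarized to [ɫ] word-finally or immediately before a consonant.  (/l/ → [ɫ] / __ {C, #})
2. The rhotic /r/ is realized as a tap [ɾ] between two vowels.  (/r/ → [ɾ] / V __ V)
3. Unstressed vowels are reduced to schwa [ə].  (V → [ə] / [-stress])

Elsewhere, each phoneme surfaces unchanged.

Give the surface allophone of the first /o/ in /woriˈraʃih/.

[ə]

/o/ (between /w/ and /r/) occurs in an unstressed syllable → [ə] by rule 3.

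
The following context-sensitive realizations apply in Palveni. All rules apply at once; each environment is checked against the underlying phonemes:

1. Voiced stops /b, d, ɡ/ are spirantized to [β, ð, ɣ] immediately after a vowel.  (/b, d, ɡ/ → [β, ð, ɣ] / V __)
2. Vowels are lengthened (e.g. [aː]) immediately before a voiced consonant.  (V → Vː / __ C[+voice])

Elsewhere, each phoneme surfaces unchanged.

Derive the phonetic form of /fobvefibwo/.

/f/ (word-initial): no rule targets it → [f].
/o/ — between /f/ and /b/, before a voiced consonant — surfaces as [oː] (rule 2).
/b/ (between /o/ and /v/) occurs immediately after a vowel → [β] by rule 1.
/v/ stays [v].
/e/ (between /v/ and /f/): rule 2 targets it, but not before a voiced consonant → unchanged [e].
/f/ — not in any rule's target class → [f].
/i/ — between /f/ and /b/, before a voiced consonant — surfaces as [iː] (rule 2).
/b/ (between /i/ and /w/) occurs immediately after a vowel → [β] by rule 1.
/w/ — not in any rule's target class → [w].
/o/ — word-final; rule 2 does not apply here → [o].

[foːβvefiːβwo]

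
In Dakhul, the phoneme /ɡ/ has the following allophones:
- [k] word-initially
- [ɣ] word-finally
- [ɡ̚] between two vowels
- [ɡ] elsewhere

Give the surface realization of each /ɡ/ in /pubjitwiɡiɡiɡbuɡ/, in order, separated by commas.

Occurrence 1 (position 9): between two vowels → [ɡ̚].
Occurrence 2 (position 11): between two vowels → [ɡ̚].
Occurrence 3 (position 13): no conditioning environment matches → elsewhere allophone [ɡ].
Occurrence 4 (position 16): word-finally → [ɣ].

[ɡ̚], [ɡ̚], [ɡ], [ɣ]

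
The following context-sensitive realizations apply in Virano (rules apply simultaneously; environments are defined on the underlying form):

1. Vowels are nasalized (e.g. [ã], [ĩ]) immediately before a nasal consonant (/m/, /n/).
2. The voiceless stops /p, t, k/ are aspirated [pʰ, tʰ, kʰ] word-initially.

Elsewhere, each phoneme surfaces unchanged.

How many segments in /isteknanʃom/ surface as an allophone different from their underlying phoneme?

Segments that undergo a rule: /a/ → [ã] (rule 1); /o/ → [õ] (rule 1).
All other segments surface unchanged.

2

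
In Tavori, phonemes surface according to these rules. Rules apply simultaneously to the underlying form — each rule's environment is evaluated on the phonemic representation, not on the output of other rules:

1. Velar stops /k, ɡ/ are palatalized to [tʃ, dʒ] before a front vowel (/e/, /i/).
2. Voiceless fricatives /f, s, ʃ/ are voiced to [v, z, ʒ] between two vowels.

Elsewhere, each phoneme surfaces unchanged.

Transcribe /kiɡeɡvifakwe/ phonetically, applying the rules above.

/k/ (word-initial): before a front vowel, so rule 1 applies → [tʃ].
/i/ (between /k/ and /ɡ/): no rule targets it → [i].
/ɡ/ (between /i/ and /e/) occurs before a front vowel → [dʒ] by rule 1.
/e/ — not in any rule's target class → [e].
/ɡ/ (between /e/ and /v/): rule 1 targets it, but not before a front vowel → unchanged [ɡ].
/v/ stays [v].
/i/ stays [i].
/f/ meets the environment for rule 2 (between two vowels) → [v].
/a/ stays [a].
/k/ (between /a/ and /w/): rule 1 targets it, but not before a front vowel → unchanged [k].
/w/ (between /k/ and /e/): no rule targets it → [w].
/e/ stays [e].

[tʃidʒeɡvivakwe]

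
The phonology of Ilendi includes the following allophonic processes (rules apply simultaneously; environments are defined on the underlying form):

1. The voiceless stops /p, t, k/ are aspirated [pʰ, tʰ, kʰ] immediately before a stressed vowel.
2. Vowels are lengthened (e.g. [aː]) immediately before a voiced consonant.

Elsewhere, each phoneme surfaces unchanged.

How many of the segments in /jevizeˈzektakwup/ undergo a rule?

3

Segments that undergo a rule: /e/ → [eː] (rule 2); /i/ → [iː] (rule 2); /e/ → [eː] (rule 2).
All other segments surface unchanged.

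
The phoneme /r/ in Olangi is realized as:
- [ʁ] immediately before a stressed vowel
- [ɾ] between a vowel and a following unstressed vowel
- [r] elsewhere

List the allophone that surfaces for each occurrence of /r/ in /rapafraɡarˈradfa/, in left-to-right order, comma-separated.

Occurrence 1 (position 1): no conditioning environment matches → elsewhere allophone [r].
Occurrence 2 (position 6): no conditioning environment matches → elsewhere allophone [r].
Occurrence 3 (position 10): no conditioning environment matches → elsewhere allophone [r].
Occurrence 4 (position 11): immediately before a stressed vowel → [ʁ].

[r], [r], [r], [ʁ]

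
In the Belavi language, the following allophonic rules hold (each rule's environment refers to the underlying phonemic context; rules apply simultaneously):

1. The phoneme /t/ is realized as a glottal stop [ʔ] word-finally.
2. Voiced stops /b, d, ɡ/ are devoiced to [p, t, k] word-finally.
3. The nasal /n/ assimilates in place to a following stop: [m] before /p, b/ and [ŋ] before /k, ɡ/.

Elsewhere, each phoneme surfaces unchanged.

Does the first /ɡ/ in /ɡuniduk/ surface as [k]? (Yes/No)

/ɡ/ (word-initial) is in the target of rule 2 but the environment (word-finally) is not met → [ɡ].
The actual realization is [ɡ], not [k].

No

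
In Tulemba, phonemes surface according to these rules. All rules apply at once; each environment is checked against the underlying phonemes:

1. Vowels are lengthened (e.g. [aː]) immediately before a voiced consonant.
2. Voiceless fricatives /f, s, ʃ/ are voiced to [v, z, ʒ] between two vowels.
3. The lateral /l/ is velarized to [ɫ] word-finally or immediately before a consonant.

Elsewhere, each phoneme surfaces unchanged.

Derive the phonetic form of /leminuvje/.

[leːmiːnuːvje]

/l/ (word-initial): rule 3 targets it, but not word-finally or immediately before a consonant → unchanged [l].
/e/ (between /l/ and /m/) occurs before a voiced consonant → [eː] by rule 1.
/m/ stays [m].
/i/ (between /m/ and /n/): before a voiced consonant, so rule 1 applies → [iː].
/n/ — not in any rule's target class → [n].
/u/ meets the environment for rule 1 (before a voiced consonant) → [uː].
/v/ (between /u/ and /j/) is unaffected → [v].
/j/ (between /v/ and /e/) is unaffected → [j].
/e/ (word-final): rule 1 targets it, but not before a voiced consonant → unchanged [e].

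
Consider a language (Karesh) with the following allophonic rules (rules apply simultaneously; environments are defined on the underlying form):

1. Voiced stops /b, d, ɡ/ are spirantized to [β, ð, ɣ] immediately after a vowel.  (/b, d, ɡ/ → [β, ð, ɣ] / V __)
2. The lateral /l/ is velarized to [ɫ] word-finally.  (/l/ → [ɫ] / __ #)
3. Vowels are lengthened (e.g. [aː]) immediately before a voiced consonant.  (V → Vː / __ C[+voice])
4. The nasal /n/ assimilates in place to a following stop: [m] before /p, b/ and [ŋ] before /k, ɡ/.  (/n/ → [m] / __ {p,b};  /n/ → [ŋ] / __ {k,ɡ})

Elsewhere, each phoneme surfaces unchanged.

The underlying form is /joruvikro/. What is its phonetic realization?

/j/ — not in any rule's target class → [j].
/o/ (between /j/ and /r/) occurs before a voiced consonant → [oː] by rule 3.
/r/ (between /o/ and /u/) is unaffected → [r].
/u/ (between /r/ and /v/) occurs before a voiced consonant → [uː] by rule 3.
/v/ (between /u/ and /i/): no rule targets it → [v].
/i/ (between /v/ and /k/) fails the environment for rule 3, so it stays [i].
/k/ stays [k].
/r/ (between /k/ and /o/): no rule targets it → [r].
/o/ (word-final) fails the environment for rule 3, so it stays [o].

[joːruːvikro]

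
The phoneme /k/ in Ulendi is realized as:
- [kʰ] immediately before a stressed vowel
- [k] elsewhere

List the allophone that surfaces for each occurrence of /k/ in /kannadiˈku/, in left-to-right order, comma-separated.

[k], [kʰ]

Occurrence 1 (position 1): no conditioning environment matches → elsewhere allophone [k].
Occurrence 2 (position 8): immediately before a stressed vowel → [kʰ].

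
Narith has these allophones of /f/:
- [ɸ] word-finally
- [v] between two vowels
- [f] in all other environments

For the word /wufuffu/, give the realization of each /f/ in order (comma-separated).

Occurrence 1 (position 3): between two vowels → [v].
Occurrence 2 (position 5): no conditioning environment matches → elsewhere allophone [f].
Occurrence 3 (position 6): no conditioning environment matches → elsewhere allophone [f].

[v], [f], [f]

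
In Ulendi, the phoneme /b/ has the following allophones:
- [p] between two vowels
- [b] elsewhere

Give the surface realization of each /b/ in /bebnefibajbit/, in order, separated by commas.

[b], [b], [p], [b]

Occurrence 1 (position 1): no conditioning environment matches → elsewhere allophone [b].
Occurrence 2 (position 3): no conditioning environment matches → elsewhere allophone [b].
Occurrence 3 (position 8): between two vowels → [p].
Occurrence 4 (position 11): no conditioning environment matches → elsewhere allophone [b].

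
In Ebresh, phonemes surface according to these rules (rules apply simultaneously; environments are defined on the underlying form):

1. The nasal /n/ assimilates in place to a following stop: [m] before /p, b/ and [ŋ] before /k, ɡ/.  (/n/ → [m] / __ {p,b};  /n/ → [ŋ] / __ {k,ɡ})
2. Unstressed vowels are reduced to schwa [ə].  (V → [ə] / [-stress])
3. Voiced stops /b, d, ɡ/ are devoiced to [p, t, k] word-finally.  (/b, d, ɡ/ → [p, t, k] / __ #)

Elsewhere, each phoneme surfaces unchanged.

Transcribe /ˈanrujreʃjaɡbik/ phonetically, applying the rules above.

/a/ — word-initial; rule 2 does not apply here → [a].
/n/ (between /a/ and /r/) is in the target of rule 1 but the environment (before a labial or velar stop) is not met → [n].
/r/ (between /n/ and /u/): no rule targets it → [r].
/u/ (between /r/ and /j/): in an unstressed syllable, so rule 2 applies → [ə].
/j/ stays [j].
/r/ stays [r].
/e/ meets the environment for rule 2 (in an unstressed syllable) → [ə].
/ʃ/ — not in any rule's target class → [ʃ].
/j/ stays [j].
Rule 2 applies to /a/ (between /j/ and /ɡ/: in an unstressed syllable) → [ə].
/ɡ/ (between /a/ and /b/): rule 3 targets it, but not word-finally → unchanged [ɡ].
/b/ (between /ɡ/ and /i/) fails the environment for rule 3, so it stays [b].
/i/ — between /b/ and /k/, in an unstressed syllable — surfaces as [ə] (rule 2).
/k/ (word-final): no rule targets it → [k].

[ˈanrəjrəʃjəɡbək]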